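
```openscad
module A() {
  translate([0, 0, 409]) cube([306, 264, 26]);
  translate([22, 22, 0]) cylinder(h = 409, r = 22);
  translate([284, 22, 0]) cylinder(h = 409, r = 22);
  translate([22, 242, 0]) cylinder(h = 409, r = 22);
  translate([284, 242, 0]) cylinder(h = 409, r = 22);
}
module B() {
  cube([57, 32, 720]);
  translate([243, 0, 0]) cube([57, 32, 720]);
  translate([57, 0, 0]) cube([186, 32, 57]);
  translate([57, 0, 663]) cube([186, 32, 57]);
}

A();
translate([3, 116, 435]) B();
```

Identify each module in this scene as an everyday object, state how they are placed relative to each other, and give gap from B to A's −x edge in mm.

The picture frame's min-x is at 3; the stool's min-x is 0; gap = 3 mm.

A is a stool. B is a picture frame. The picture frame is on top of the stool, centred. The gap from the picture frame to the stool's −x edge is 3 mm.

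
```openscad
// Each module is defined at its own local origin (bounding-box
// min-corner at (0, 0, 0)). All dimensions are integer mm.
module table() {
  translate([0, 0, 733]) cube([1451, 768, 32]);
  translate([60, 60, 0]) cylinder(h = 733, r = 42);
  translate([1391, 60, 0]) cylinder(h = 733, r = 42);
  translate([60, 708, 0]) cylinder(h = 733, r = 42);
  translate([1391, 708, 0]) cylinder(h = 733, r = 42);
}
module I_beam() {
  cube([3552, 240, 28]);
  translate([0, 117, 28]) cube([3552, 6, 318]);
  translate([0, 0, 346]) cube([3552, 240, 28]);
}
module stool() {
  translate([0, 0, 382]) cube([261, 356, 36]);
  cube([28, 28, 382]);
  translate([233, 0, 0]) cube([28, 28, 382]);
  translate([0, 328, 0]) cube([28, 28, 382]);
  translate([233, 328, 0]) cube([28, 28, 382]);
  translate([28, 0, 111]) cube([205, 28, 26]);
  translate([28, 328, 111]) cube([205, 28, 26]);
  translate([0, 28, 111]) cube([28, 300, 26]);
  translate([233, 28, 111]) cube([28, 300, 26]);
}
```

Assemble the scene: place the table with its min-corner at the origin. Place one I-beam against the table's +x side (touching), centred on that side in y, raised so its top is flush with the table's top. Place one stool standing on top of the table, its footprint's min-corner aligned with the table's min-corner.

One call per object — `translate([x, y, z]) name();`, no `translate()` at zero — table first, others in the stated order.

table();
translate([1451, 264, 391]) I_beam();
translate([0, 0, 765]) stool();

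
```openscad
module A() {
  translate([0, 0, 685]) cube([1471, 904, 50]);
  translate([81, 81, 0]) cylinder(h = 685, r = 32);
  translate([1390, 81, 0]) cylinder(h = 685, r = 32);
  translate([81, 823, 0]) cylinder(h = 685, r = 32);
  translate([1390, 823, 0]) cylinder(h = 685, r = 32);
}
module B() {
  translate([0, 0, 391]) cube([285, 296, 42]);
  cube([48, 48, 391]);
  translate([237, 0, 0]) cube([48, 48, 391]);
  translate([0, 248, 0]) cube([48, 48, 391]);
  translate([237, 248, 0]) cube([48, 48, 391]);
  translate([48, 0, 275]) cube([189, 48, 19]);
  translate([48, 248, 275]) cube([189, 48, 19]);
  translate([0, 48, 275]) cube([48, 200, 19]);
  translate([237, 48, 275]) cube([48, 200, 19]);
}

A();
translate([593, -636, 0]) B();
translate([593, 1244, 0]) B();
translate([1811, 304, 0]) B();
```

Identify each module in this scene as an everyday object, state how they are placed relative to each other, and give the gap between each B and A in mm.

A is a table. B is a stool. Three stools sit around the table at the −y, +y, +x sides. The gap between each stool and the table is 340 mm.

Each stool's nearest face is 340 mm from the table's bounding box.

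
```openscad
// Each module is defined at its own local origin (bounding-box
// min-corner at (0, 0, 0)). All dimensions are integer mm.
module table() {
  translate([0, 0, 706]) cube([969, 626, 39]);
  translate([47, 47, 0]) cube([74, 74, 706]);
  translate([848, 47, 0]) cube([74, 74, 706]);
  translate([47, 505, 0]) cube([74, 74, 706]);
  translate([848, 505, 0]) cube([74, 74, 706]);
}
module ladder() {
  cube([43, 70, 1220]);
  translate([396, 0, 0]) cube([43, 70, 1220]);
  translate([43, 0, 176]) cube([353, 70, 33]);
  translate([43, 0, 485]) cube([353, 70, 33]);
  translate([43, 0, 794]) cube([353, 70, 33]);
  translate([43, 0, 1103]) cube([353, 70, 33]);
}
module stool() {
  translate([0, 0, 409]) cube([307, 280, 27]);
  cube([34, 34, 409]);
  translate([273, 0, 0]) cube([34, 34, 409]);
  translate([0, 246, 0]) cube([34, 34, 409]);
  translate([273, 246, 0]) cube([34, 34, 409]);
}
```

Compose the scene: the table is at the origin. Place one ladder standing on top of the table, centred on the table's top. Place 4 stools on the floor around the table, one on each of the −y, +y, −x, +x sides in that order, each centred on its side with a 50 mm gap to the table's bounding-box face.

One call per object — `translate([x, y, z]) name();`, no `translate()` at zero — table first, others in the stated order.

table();
translate([265, 278, 745]) ladder();
translate([331, -330, 0]) stool();
translate([331, 676, 0]) stool();
translate([-357, 173, 0]) stool();
translate([1019, 173, 0]) stool();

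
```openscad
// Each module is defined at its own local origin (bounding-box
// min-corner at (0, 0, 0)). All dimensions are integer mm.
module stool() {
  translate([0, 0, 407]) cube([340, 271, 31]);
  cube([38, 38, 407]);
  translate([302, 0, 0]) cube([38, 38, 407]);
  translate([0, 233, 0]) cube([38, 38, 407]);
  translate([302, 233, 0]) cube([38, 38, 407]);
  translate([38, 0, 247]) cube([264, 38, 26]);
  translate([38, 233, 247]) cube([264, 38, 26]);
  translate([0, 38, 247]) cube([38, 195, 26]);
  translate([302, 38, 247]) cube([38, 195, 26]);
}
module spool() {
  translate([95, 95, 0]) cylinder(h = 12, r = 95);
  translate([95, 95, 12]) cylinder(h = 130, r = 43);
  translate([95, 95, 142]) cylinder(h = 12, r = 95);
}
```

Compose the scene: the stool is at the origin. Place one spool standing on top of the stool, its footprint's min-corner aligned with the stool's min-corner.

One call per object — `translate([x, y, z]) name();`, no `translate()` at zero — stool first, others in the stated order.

stool();
translate([0, 0, 438]) spool();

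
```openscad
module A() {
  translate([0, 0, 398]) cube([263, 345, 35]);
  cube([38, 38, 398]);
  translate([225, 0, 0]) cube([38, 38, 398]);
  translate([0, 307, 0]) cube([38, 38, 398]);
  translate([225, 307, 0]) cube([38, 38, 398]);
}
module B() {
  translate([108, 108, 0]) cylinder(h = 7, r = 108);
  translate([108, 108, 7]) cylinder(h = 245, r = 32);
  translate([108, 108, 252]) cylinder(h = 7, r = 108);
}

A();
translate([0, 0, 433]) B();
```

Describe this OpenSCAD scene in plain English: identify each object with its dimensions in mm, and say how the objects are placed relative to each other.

A is a four-legged stool. The seat is 263×345 mm, 35 mm thick, top at z = 433 mm. It stands on four square legs, each 38×38 mm in cross-section, from z = 0 to the seat underside, each flush with a corner of the seat.

B is a spool: two coaxial disc flanges of radius 108 mm and thickness 7 mm, joined by a core cylinder of radius 32 mm and height 245 mm. The lower flange rests on z = 0 and the three cylinders share a vertical axis.

The spool is on top of the stool.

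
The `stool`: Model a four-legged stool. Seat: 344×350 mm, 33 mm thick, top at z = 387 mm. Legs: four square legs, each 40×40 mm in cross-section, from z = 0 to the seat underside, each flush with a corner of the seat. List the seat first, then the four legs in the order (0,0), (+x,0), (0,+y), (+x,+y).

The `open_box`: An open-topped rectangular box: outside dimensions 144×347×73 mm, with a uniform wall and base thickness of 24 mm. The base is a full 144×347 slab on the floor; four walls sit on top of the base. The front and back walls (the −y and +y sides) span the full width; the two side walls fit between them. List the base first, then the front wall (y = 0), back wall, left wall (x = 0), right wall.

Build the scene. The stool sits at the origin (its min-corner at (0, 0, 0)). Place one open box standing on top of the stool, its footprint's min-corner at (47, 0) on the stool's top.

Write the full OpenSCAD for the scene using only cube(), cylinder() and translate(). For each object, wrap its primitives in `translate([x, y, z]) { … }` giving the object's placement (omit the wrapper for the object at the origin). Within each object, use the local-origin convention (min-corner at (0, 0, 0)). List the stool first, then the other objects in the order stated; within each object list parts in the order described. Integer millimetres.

translate([0, 0, 354]) cube([344, 350, 33]);
cube([40, 40, 354]);
translate([304, 0, 0]) cube([40, 40, 354]);
translate([0, 310, 0]) cube([40, 40, 354]);
translate([304, 310, 0]) cube([40, 40, 354]);
translate([47, 0, 387]) {
  cube([144, 347, 24]);
  translate([0, 0, 24]) cube([144, 24, 49]);
  translate([0, 323, 24]) cube([144, 24, 49]);
  translate([0, 24, 24]) cube([24, 299, 49]);
  translate([120, 24, 24]) cube([24, 299, 49]);
}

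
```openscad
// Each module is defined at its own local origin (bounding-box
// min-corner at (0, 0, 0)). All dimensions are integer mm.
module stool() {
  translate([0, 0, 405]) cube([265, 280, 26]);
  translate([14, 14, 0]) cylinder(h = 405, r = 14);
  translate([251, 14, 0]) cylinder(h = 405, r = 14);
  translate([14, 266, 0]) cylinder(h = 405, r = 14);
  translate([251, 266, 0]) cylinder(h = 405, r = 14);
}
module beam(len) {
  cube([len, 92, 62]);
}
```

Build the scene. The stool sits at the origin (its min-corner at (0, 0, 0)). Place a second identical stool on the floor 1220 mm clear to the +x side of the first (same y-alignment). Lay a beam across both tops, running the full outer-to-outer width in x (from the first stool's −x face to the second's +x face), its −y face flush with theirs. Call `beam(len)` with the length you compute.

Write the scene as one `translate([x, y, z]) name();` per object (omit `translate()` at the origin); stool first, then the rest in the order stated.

stool();
translate([1485, 0, 0]) stool();
translate([0, 0, 431]) beam(1750);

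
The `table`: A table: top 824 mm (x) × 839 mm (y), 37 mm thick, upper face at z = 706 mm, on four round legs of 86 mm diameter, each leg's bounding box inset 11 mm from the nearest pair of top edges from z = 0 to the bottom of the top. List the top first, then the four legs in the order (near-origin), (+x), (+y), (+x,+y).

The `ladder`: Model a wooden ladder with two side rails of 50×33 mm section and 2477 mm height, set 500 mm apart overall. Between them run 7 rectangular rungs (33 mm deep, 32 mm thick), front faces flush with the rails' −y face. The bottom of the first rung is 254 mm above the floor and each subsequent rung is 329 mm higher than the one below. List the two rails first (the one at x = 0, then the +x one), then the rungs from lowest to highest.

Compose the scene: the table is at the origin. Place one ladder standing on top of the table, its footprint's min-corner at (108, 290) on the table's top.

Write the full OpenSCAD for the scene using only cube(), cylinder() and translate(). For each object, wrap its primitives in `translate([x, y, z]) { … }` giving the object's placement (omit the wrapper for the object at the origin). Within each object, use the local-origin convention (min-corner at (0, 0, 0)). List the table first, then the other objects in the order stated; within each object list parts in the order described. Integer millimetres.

translate([0, 0, 669]) cube([824, 839, 37]);
translate([54, 54, 0]) cylinder(h = 669, r = 43);
translate([770, 54, 0]) cylinder(h = 669, r = 43);
translate([54, 785, 0]) cylinder(h = 669, r = 43);
translate([770, 785, 0]) cylinder(h = 669, r = 43);
translate([108, 290, 706]) {
  cube([50, 33, 2477]);
  translate([450, 0, 0]) cube([50, 33, 2477]);
  translate([50, 0, 254]) cube([400, 33, 32]);
  translate([50, 0, 583]) cube([400, 33, 32]);
  translate([50, 0, 912]) cube([400, 33, 32]);
  translate([50, 0, 1241]) cube([400, 33, 32]);
  translate([50, 0, 1570]) cube([400, 33, 32]);
  translate([50, 0, 1899]) cube([400, 33, 32]);
  translate([50, 0, 2228]) cube([400, 33, 32]);
}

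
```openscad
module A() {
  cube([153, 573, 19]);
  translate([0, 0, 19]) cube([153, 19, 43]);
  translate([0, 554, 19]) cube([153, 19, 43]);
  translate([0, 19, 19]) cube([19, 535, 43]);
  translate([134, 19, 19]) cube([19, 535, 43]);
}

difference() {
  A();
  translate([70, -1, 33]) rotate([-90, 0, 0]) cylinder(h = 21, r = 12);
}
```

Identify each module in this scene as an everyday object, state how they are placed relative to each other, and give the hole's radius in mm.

A is an open box. The open box has a circular hole through its front wall. The hole's radius is 12 mm.

The subtracted cylinder has r = 12 mm.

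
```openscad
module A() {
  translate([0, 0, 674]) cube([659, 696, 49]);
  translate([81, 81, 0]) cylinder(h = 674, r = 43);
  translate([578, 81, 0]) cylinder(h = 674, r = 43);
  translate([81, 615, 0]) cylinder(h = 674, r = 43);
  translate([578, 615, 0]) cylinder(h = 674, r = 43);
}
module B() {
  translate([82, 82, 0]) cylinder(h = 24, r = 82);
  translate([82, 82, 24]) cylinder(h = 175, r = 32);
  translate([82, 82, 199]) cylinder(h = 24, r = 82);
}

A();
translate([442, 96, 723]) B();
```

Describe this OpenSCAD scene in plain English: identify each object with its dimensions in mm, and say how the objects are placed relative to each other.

A is a table: top 659 mm (x) × 696 mm (y), 49 mm thick, upper face at z = 723 mm, on four round legs of 86 mm diameter, each leg's bounding box inset 38 mm from the nearest pair of top edges, running from z = 0 to the bottom of the top.

B is a spool: two coaxial disc flanges of radius 82 mm and thickness 24 mm, joined by a core cylinder of radius 32 mm and height 175 mm. The lower flange rests on z = 0 and the three cylinders share a vertical axis.

The spool is on top of the table.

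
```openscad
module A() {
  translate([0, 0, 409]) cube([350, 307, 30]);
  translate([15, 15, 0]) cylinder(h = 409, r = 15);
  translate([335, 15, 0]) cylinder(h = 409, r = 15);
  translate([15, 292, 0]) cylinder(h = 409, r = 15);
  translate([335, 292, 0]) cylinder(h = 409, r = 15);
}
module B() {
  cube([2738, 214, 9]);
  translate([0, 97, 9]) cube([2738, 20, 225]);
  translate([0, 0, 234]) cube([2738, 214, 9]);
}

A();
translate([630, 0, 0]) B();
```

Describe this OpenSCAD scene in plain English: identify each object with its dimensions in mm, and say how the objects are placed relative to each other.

A is a four-legged stool. The seat is a 350×307×30 mm slab whose top surface is at z = 439 mm; four round legs, each 30 mm in diameter, run from the floor (z = 0) to the underside of the seat, each leg's axis is inset half a diameter from the nearest pair of seat edges (so the leg's bounding box is flush with the corner).

B is an I-beam lying along x, 2738 mm long. Overall section height 243 mm. Two flanges 214 mm wide (y) and 9 mm thick, one on the floor and one at the top; a web 20 mm thick runs between them, centred on the flange width.

The I-beam is on the floor beside the stool on its +x side.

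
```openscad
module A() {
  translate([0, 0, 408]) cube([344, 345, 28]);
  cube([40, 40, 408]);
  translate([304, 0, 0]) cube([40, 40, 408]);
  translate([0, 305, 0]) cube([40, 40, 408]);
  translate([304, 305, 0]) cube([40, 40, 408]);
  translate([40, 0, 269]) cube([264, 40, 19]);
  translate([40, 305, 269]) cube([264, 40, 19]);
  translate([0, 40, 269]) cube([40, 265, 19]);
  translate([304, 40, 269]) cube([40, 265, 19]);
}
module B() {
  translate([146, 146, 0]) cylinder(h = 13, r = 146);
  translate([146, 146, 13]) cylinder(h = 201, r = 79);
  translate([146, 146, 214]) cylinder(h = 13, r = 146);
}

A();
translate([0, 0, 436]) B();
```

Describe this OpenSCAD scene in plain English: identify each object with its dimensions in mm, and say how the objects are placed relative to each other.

A is a four-legged stool. The seat is 344×345 mm, 28 mm thick, top at z = 436 mm. It stands on four square legs, each 40×40 mm in cross-section, from z = 0 to the seat underside, each flush with a corner of the seat. Four stretchers, 40 mm wide and 19 mm tall, connect adjacent legs with their undersides at z = 269 mm, each running between the inner faces of the legs it joins and aligned with the legs' outer faces on the other axis.

B is a spool: two coaxial disc flanges of radius 146 mm and thickness 13 mm, joined by a core cylinder of radius 79 mm and height 201 mm. The lower flange rests on z = 0 and the three cylinders share a vertical axis.

The spool is on top of the stool.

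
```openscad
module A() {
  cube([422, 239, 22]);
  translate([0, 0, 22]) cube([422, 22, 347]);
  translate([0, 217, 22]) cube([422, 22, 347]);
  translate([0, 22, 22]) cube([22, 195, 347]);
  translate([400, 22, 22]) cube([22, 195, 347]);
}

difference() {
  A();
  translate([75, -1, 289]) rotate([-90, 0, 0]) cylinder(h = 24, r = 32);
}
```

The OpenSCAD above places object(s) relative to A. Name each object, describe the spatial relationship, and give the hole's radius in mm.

The subtracted cylinder has r = 32 mm.

A is an open box. The open box has a circular hole through its front wall. The hole's radius is 32 mm.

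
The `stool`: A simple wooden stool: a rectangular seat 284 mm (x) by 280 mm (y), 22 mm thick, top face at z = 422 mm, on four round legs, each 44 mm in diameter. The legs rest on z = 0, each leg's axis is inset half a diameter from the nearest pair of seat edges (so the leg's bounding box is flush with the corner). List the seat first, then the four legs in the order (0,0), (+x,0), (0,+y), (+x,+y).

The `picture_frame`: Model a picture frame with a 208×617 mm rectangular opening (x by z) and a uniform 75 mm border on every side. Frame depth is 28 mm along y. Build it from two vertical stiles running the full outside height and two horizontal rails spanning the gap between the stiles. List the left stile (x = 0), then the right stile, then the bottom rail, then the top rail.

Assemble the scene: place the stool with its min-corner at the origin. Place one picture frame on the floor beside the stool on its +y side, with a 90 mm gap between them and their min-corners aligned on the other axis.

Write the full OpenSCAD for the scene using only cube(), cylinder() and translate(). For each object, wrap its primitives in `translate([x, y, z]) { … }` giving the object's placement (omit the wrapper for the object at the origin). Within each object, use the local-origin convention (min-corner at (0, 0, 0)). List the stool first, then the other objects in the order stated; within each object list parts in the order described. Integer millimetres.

translate([0, 0, 400]) cube([284, 280, 22]);
translate([22, 22, 0]) cylinder(h = 400, r = 22);
translate([262, 22, 0]) cylinder(h = 400, r = 22);
translate([22, 258, 0]) cylinder(h = 400, r = 22);
translate([262, 258, 0]) cylinder(h = 400, r = 22);
translate([0, 370, 0]) {
  cube([75, 28, 767]);
  translate([283, 0, 0]) cube([75, 28, 767]);
  translate([75, 0, 0]) cube([208, 28, 75]);
  translate([75, 0, 692]) cube([208, 28, 75]);
}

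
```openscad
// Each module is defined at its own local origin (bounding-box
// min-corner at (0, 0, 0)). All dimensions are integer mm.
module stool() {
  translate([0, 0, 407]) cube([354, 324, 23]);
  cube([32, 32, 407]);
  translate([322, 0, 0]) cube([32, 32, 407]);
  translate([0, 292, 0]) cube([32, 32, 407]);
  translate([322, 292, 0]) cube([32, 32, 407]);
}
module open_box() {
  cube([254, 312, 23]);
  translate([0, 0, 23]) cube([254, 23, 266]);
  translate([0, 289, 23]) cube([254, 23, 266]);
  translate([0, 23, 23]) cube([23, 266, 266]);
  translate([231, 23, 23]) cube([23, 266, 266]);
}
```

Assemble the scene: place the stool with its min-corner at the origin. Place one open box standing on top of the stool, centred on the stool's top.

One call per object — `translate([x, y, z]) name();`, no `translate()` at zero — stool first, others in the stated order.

stool();
translate([50, 6, 430]) open_box();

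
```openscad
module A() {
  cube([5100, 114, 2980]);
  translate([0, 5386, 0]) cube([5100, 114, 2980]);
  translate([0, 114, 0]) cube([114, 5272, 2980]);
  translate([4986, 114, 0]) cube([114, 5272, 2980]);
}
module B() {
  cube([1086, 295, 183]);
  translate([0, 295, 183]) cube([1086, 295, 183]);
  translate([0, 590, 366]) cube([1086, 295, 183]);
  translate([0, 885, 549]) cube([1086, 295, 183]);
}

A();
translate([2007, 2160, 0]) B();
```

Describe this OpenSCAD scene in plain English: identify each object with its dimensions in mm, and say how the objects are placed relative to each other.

A is a box-shaped house frame (walls only): outside footprint 5100×5500 mm, wall height 2980 mm, wall thickness 114 mm. The two y-facing walls run the full x-width; the two x-facing walls fit between the inner faces of the y-facing walls.

B is a straight staircase of 4 solid steps. Each step is 1086 mm wide (x), 295 mm deep (y, the going) and 183 mm tall (the rise). The first step rests on the floor; each subsequent step sits one going further in +y and one rise higher in +z, directly behind and above the previous step with no overlap.

The staircase sits inside the house frame, centred.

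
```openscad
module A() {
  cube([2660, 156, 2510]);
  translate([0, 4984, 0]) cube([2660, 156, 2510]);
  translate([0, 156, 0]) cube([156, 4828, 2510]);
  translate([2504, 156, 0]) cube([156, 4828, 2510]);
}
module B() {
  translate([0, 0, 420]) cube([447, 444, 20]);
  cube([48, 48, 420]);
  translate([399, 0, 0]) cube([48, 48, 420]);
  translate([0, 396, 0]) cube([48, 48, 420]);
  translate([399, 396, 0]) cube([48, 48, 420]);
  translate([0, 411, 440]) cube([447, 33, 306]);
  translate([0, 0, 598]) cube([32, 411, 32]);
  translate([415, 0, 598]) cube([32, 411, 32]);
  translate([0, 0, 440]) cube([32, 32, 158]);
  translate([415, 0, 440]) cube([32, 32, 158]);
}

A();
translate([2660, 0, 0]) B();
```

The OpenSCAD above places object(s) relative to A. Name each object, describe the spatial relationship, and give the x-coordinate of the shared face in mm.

The house frame's +x face and the chair's −x face are both at x = 2660 mm.

A is a house frame. B is a chair. The chair is against the house frame's +x side, with their −y faces flush. The x-coordinate of the shared face is 2660 mm.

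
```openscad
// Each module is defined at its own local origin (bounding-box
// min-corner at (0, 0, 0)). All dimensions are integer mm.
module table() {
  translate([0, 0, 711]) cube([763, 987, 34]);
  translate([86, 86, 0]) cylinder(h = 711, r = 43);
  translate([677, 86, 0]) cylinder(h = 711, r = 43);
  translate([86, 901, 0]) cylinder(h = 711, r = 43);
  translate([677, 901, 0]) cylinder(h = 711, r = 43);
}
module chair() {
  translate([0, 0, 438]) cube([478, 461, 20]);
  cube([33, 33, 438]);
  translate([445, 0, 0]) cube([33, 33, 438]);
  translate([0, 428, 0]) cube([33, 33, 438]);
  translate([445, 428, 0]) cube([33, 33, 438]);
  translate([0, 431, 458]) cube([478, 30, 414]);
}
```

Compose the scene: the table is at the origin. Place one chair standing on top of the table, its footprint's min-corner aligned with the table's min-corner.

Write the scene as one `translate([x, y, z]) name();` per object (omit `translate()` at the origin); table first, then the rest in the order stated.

table();
translate([0, 0, 745]) chair();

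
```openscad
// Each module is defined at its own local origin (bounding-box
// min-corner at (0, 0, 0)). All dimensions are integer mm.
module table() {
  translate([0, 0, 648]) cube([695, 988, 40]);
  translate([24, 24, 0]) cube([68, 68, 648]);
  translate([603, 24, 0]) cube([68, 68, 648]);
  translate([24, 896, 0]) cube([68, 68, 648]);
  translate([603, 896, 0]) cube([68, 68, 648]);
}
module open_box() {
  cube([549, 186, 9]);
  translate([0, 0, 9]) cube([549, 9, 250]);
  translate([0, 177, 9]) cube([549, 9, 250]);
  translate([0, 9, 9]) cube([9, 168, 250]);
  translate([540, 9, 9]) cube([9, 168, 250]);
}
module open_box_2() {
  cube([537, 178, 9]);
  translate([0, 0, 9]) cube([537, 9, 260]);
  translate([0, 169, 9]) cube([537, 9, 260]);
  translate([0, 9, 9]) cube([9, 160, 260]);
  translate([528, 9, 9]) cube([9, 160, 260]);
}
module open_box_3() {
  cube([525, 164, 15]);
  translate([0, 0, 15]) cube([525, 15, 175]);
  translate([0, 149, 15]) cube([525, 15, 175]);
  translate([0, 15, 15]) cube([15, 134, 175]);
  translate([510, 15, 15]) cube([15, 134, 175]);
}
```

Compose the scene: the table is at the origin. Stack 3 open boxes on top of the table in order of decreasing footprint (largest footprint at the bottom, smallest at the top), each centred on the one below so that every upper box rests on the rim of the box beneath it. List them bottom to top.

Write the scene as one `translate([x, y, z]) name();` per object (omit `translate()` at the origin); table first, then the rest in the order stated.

table();
translate([73, 401, 688]) open_box();
translate([79, 405, 947]) open_box_2();
translate([85, 412, 1216]) open_box_3();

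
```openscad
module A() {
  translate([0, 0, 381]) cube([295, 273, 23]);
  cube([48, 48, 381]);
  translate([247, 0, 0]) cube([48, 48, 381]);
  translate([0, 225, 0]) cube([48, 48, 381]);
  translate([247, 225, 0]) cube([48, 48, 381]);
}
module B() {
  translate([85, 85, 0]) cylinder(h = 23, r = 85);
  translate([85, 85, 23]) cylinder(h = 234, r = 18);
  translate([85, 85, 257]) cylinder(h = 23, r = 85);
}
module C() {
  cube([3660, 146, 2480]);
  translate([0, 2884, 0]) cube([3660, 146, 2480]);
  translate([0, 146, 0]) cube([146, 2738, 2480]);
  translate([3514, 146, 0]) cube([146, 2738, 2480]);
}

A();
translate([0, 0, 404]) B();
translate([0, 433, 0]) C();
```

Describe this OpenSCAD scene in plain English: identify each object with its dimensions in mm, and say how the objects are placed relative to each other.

A is a simple wooden stool: a rectangular seat 295 mm (x) by 273 mm (y), 23 mm thick, top face at z = 404 mm, on four square legs, each 48×48 mm in cross-section. The legs rest on z = 0, each flush with a corner of the seat.

B is a spool: two coaxial disc flanges of radius 85 mm and thickness 23 mm, joined by a core cylinder of radius 18 mm and height 234 mm. The lower flange rests on z = 0 and the three cylinders share a vertical axis.

C is a box-shaped house frame (walls only): outside footprint 3660×3030 mm, wall height 2480 mm, wall thickness 146 mm. The two y-facing walls run the full x-width; the two x-facing walls fit between the inner faces of the y-facing walls.

The spool is on top of the stool. The house frame is on the floor beside the stool on its +y side.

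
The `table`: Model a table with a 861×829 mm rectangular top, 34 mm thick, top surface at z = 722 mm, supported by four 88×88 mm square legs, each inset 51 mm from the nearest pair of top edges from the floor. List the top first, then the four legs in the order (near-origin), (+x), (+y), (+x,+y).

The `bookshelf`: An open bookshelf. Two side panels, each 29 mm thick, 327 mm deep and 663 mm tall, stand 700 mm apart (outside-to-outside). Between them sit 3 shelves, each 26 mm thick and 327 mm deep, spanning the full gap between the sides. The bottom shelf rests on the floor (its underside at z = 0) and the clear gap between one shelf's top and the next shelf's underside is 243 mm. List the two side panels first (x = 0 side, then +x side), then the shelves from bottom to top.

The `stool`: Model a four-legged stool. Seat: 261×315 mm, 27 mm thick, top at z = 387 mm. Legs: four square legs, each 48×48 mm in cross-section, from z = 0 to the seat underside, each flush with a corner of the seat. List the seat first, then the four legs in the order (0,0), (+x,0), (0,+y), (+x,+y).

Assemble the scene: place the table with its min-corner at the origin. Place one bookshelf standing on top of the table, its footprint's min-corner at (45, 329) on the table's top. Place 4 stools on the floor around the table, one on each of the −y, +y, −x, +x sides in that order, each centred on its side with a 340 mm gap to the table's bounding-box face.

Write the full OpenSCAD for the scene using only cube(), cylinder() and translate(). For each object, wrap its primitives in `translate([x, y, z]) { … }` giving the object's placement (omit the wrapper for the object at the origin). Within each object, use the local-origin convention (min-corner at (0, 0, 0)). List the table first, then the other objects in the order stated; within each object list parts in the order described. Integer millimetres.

translate([0, 0, 688]) cube([861, 829, 34]);
translate([51, 51, 0]) cube([88, 88, 688]);
translate([722, 51, 0]) cube([88, 88, 688]);
translate([51, 690, 0]) cube([88, 88, 688]);
translate([722, 690, 0]) cube([88, 88, 688]);
translate([45, 329, 722]) {
  cube([29, 327, 663]);
  translate([671, 0, 0]) cube([29, 327, 663]);
  translate([29, 0, 0]) cube([642, 327, 26]);
  translate([29, 0, 269]) cube([642, 327, 26]);
  translate([29, 0, 538]) cube([642, 327, 26]);
}
translate([300, -655, 0]) {
  translate([0, 0, 360]) cube([261, 315, 27]);
  cube([48, 48, 360]);
  translate([213, 0, 0]) cube([48, 48, 360]);
  translate([0, 267, 0]) cube([48, 48, 360]);
  translate([213, 267, 0]) cube([48, 48, 360]);
}
translate([300, 1169, 0]) {
  translate([0, 0, 360]) cube([261, 315, 27]);
  cube([48, 48, 360]);
  translate([213, 0, 0]) cube([48, 48, 360]);
  translate([0, 267, 0]) cube([48, 48, 360]);
  translate([213, 267, 0]) cube([48, 48, 360]);
}
translate([-601, 257, 0]) {
  translate([0, 0, 360]) cube([261, 315, 27]);
  cube([48, 48, 360]);
  translate([213, 0, 0]) cube([48, 48, 360]);
  translate([0, 267, 0]) cube([48, 48, 360]);
  translate([213, 267, 0]) cube([48, 48, 360]);
}
translate([1201, 257, 0]) {
  translate([0, 0, 360]) cube([261, 315, 27]);
  cube([48, 48, 360]);
  translate([213, 0, 0]) cube([48, 48, 360]);
  translate([0, 267, 0]) cube([48, 48, 360]);
  translate([213, 267, 0]) cube([48, 48, 360]);
}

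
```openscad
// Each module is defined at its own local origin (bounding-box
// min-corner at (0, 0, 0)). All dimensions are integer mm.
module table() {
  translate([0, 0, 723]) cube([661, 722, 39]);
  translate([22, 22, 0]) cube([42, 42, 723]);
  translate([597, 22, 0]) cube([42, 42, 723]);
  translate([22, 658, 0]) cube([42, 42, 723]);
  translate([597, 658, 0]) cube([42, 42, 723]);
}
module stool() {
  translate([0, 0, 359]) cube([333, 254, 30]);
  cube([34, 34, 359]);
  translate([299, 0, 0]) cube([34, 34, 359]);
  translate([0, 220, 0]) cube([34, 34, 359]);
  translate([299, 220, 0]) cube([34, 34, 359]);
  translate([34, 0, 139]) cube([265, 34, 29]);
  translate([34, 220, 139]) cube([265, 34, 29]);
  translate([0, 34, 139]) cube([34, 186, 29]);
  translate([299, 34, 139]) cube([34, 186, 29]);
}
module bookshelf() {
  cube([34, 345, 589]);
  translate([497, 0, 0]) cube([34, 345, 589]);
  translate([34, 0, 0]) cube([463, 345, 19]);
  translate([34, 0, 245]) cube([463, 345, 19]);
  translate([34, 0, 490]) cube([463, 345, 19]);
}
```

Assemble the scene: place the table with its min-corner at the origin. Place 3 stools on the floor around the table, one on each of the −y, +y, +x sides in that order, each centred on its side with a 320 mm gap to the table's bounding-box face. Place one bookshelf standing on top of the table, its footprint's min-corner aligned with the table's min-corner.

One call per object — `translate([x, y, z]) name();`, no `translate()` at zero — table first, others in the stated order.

table();
translate([164, -574, 0]) stool();
translate([164, 1042, 0]) stool();
translate([981, 234, 0]) stool();
translate([0, 0, 762]) bookshelf();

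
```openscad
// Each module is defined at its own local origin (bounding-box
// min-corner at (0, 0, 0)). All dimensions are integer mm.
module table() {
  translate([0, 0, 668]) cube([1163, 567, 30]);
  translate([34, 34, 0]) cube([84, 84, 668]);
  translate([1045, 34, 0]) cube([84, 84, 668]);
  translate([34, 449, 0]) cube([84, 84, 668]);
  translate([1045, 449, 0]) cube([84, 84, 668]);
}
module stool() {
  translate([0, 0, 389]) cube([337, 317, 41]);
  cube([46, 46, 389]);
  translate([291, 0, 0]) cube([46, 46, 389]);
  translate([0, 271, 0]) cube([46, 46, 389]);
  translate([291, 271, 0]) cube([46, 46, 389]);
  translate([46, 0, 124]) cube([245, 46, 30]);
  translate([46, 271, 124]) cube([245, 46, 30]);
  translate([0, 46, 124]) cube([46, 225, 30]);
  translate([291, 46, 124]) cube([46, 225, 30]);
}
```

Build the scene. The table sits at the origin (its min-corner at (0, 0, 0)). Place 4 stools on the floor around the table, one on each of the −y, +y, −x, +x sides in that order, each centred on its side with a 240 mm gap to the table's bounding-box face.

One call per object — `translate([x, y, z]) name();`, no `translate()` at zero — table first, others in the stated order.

table();
translate([413, -557, 0]) stool();
translate([413, 807, 0]) stool();
translate([-577, 125, 0]) stool();
translate([1403, 125, 0]) stool();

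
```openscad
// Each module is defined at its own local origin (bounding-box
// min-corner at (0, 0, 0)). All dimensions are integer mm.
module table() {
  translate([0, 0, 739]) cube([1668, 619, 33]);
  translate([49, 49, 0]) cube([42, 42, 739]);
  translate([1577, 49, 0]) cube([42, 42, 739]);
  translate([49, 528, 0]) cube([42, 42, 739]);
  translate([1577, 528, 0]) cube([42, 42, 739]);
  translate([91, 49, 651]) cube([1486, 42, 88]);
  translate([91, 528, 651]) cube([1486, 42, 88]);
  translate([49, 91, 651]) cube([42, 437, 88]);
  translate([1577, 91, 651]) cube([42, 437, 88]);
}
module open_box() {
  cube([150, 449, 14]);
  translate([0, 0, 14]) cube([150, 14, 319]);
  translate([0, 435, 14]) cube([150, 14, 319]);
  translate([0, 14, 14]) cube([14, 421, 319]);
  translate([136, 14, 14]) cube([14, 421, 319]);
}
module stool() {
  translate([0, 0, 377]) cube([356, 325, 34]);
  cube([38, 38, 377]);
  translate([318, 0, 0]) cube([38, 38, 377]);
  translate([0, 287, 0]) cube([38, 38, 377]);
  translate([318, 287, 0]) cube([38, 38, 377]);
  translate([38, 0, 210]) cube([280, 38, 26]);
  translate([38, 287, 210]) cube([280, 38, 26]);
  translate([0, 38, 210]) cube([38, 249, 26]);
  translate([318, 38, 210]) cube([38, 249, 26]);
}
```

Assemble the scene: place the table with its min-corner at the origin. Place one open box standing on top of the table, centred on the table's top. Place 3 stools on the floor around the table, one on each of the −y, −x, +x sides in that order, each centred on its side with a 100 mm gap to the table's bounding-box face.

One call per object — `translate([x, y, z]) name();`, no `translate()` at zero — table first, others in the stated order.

table();
translate([759, 85, 772]) open_box();
translate([656, -425, 0]) stool();
translate([-456, 147, 0]) stool();
translate([1768, 147, 0]) stool();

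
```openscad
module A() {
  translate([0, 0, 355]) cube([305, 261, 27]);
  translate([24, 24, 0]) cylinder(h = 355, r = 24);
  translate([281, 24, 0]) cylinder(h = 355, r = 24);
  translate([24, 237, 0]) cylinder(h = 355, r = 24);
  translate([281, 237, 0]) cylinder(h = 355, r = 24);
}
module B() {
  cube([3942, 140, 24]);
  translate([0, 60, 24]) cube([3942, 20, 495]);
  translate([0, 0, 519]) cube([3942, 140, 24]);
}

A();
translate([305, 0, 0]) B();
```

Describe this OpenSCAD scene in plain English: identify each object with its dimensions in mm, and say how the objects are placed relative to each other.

A is a simple wooden stool: a rectangular seat 305 mm (x) by 261 mm (y), 27 mm thick, top face at z = 382 mm, on four round legs, each 48 mm in diameter. The legs rest on z = 0, each leg's axis is inset half a diameter from the nearest pair of seat edges (so the leg's bounding box is flush with the corner).

B is an I-beam lying along x, 3942 mm long. Overall section height 543 mm. Two flanges 140 mm wide (y) and 24 mm thick, one on the floor and one at the top; a web 20 mm thick runs between them, centred on the flange width.

The I-beam is against the stool's +x side, with their −y faces flush.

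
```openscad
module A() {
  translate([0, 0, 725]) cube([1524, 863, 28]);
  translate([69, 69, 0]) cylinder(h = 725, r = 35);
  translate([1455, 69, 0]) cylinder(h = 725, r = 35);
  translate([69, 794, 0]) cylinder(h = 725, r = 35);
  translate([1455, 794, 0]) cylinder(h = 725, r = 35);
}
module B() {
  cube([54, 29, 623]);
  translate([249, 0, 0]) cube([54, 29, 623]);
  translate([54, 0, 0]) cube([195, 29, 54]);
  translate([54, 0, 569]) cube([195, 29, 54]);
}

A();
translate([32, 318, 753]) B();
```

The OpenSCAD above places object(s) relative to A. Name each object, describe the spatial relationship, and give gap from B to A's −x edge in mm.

The picture frame's min-x is at 32; the table's min-x is 0; gap = 32 mm.

A is a table. B is a picture frame. The picture frame is on top of the table. The gap from the picture frame to the table's −x edge is 32 mm.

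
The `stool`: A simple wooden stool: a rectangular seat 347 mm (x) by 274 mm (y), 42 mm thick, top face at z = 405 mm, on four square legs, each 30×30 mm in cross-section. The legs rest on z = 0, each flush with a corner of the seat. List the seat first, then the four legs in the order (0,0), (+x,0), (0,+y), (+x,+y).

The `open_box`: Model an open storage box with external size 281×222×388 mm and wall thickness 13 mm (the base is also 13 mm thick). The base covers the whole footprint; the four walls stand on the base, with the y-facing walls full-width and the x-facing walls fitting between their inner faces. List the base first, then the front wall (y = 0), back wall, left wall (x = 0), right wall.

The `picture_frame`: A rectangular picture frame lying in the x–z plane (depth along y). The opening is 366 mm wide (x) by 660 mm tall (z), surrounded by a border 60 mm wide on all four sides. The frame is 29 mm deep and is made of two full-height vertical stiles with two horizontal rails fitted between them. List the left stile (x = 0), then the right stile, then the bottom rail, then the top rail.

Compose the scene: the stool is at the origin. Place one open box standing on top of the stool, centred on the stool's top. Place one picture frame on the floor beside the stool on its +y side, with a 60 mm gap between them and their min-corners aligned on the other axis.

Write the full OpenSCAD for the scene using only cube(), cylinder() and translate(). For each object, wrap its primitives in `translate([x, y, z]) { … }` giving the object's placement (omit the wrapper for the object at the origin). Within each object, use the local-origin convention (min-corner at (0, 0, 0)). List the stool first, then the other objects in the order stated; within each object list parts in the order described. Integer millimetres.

translate([0, 0, 363]) cube([347, 274, 42]);
cube([30, 30, 363]);
translate([317, 0, 0]) cube([30, 30, 363]);
translate([0, 244, 0]) cube([30, 30, 363]);
translate([317, 244, 0]) cube([30, 30, 363]);
translate([33, 26, 405]) {
  cube([281, 222, 13]);
  translate([0, 0, 13]) cube([281, 13, 375]);
  translate([0, 209, 13]) cube([281, 13, 375]);
  translate([0, 13, 13]) cube([13, 196, 375]);
  translate([268, 13, 13]) cube([13, 196, 375]);
}
translate([0, 334, 0]) {
  cube([60, 29, 780]);
  translate([426, 0, 0]) cube([60, 29, 780]);
  translate([60, 0, 0]) cube([366, 29, 60]);
  translate([60, 0, 720]) cube([366, 29, 60]);
}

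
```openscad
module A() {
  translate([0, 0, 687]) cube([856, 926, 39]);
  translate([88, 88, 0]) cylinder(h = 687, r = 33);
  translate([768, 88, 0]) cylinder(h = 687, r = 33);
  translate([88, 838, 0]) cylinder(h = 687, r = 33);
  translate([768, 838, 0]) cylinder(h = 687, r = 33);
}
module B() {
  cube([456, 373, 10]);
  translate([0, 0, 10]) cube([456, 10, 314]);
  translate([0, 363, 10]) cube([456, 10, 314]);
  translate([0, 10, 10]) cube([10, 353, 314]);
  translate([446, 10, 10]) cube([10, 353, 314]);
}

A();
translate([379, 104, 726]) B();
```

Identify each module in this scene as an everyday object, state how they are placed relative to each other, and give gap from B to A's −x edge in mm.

The open box's min-x is at 379; the table's min-x is 0; gap = 379 mm.

A is a table. B is an open box. The open box is on top of the table. The gap from the open box to the table's −x edge is 379 mm.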